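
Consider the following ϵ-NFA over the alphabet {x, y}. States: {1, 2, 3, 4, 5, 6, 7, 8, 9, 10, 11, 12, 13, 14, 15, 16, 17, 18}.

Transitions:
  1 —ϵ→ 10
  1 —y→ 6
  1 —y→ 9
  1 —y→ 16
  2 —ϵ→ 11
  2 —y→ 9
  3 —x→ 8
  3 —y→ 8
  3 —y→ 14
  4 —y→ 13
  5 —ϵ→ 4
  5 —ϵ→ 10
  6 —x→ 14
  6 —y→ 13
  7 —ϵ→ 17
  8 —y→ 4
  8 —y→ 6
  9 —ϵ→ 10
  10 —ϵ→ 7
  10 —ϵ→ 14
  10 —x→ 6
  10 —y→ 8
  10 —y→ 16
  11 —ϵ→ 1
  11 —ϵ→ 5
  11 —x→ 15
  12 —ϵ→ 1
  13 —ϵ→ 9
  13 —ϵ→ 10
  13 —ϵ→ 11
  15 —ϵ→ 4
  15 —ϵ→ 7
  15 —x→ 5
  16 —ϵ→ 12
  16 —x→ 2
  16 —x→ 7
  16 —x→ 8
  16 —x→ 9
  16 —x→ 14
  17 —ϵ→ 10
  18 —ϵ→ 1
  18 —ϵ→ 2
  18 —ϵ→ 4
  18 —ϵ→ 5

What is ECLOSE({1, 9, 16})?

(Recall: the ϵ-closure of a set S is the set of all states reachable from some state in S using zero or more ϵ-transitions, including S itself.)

Start with {1, 9, 16}.
From 1 via ϵ: add 10.
From 16 via ϵ: add 12.
From 10 via ϵ: add 7, 14.
From 7 via ϵ: add 17.
No new states can be added; the closed set is {1, 7, 9, 10, 12, 14, 16, 17}.

{1, 7, 9, 10, 12, 14, 16, 17}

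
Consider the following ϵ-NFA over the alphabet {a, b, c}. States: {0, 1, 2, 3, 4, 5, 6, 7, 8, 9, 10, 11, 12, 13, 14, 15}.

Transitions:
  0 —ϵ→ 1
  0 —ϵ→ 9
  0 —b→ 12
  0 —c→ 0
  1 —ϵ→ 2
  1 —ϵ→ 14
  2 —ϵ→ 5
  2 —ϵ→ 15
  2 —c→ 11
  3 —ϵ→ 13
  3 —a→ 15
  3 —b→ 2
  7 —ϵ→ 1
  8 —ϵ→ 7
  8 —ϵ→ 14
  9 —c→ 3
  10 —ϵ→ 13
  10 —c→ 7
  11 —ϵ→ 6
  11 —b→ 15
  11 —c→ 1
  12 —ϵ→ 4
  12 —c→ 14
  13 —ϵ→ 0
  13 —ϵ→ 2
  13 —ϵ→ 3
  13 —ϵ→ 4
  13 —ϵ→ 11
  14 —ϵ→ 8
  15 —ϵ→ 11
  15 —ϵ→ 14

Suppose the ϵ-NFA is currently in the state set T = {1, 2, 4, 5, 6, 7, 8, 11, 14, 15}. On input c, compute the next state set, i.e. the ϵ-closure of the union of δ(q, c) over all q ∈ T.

{1, 2, 5, 6, 7, 8, 11, 14, 15}

2 on c → {11}.
11 on c → {1}.
No c-transition from 1, 4, 5, 6, 7, 8, 14, 15.
Union after reading c: {1, 11}.
Now take the ϵ-closure:
From 1 via ϵ: add 2, 14.
From 11 via ϵ: add 6.
From 2 via ϵ: add 5, 15.
From 14 via ϵ: add 8.
From 8 via ϵ: add 7.
No new states can be added; the closed set is {1, 2, 5, 6, 7, 8, 11, 14, 15}.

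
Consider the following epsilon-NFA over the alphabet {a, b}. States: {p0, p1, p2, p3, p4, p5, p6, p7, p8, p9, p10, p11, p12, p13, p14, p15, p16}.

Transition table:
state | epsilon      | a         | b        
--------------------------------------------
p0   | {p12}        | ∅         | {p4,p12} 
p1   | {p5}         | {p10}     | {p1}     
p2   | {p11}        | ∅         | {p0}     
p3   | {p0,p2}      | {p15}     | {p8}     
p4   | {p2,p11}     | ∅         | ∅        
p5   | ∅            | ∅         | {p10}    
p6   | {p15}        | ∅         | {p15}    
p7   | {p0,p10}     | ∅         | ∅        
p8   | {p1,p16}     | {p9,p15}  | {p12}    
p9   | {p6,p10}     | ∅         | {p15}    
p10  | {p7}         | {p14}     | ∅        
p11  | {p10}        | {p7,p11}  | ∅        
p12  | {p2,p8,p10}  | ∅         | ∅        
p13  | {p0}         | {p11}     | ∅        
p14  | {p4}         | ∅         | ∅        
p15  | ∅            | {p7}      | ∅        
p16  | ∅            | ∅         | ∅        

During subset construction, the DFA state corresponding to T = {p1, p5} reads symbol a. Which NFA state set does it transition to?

p1 on a → {p10}.
No a-transition from p5.
Union after reading a: {p10}.
Now take the epsilon-closure:
From p10 via epsilon: add p7.
From p7 via epsilon: add p0.
From p0 via epsilon: add p12.
From p12 via epsilon: add p2, p8.
From p2 via epsilon: add p11.
From p8 via epsilon: add p1, p16.
From p1 via epsilon: add p5.
No new states can be added; the closed set is {p0, p1, p2, p5, p7, p8, p10, p11, p12, p16}.

{p0, p1, p2, p5, p7, p8, p10, p11, p12, p16}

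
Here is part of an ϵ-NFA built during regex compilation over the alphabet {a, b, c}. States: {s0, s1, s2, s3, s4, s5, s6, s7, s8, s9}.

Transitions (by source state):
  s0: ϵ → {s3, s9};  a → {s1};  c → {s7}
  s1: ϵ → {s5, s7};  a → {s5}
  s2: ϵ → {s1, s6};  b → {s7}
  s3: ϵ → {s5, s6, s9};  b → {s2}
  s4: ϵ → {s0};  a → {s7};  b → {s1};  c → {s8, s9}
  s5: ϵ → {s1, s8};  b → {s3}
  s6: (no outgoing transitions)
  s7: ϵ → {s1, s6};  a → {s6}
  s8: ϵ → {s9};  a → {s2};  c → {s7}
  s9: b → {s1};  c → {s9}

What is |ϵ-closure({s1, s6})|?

Start with {s1, s6}.
From s1 via ϵ: add s5, s7.
From s5 via ϵ: add s8.
From s8 via ϵ: add s9.
ϵ-closure = {s1, s5, s6, s7, s8, s9}, which has 6 states.

6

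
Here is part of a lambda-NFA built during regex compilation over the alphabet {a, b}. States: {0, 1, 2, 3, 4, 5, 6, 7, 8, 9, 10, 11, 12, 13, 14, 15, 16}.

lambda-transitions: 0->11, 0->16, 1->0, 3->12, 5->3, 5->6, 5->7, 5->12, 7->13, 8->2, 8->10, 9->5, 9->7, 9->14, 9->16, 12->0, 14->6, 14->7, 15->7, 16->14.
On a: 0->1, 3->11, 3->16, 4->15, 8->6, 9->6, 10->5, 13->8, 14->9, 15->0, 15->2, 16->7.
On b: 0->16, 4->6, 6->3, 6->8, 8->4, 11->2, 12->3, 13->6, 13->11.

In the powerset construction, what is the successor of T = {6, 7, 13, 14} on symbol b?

{0, 2, 3, 6, 7, 8, 10, 11, 12, 13, 14, 16}

6 on b → {3, 8}.
13 on b → {6, 11}.
No b-transition from 7, 14.
Union after reading b: {3, 6, 8, 11}.
Now take the lambda-closure:
From 3 via lambda: add 12.
From 8 via lambda: add 2, 10.
From 12 via lambda: add 0.
From 0 via lambda: add 16.
From 16 via lambda: add 14.
From 14 via lambda: add 7.
From 7 via lambda: add 13.
No new states can be added; the closed set is {0, 2, 3, 6, 7, 8, 10, 11, 12, 13, 14, 16}.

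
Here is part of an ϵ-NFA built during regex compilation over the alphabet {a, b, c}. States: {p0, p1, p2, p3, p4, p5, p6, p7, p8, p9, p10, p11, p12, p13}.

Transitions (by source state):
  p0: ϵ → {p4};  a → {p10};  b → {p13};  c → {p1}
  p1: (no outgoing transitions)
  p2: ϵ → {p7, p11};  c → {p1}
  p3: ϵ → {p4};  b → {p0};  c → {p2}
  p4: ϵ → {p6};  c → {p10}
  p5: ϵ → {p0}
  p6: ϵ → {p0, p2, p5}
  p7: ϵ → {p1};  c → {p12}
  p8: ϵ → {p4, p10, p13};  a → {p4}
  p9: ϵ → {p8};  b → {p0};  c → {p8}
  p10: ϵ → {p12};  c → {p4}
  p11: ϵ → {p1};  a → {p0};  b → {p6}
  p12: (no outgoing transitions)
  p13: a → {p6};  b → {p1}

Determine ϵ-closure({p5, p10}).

{p0, p1, p2, p4, p5, p6, p7, p10, p11, p12}

Start with {p5, p10}.
From p5 via ϵ: add p0.
From p10 via ϵ: add p12.
From p0 via ϵ: add p4.
From p4 via ϵ: add p6.
From p6 via ϵ: add p2.
From p2 via ϵ: add p7, p11.
From p7 via ϵ: add p1.
No new states can be added; the closed set is {p0, p1, p2, p4, p5, p6, p7, p10, p11, p12}.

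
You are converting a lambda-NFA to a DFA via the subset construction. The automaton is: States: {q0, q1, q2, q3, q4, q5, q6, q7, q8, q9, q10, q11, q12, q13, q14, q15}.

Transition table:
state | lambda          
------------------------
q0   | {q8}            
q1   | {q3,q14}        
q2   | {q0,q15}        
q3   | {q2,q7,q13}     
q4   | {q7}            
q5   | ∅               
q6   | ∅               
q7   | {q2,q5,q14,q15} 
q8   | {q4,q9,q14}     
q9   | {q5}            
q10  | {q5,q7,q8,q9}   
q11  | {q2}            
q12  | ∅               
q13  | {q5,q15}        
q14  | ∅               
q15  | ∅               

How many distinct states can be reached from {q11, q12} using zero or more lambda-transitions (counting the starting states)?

11

Start with {q11, q12}.
From q11 via lambda: add q2.
From q2 via lambda: add q0, q15.
From q0 via lambda: add q8.
From q8 via lambda: add q4, q9, q14.
From q4 via lambda: add q7.
From q9 via lambda: add q5.
lambda-closure = {q0, q2, q4, q5, q7, q8, q9, q11, q12, q14, q15}, which has 11 states.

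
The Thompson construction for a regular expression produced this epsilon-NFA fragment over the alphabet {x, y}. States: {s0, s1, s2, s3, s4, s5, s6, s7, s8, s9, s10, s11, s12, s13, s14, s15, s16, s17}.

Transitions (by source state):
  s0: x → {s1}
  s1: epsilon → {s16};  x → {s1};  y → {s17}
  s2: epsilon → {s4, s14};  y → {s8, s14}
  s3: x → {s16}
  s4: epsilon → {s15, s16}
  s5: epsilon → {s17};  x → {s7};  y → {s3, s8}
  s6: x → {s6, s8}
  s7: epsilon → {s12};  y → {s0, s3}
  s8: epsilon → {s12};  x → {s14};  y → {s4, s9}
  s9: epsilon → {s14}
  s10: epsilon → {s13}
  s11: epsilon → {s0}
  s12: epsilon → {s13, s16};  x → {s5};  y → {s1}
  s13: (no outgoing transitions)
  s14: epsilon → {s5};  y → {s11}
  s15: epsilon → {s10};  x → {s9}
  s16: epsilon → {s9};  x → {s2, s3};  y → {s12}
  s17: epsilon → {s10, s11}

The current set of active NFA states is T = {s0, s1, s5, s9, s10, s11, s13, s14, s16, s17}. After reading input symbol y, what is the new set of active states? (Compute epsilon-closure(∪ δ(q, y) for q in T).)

s1 on y → {s17}.
s5 on y → {s3, s8}.
s14 on y → {s11}.
s16 on y → {s12}.
No y-transition from s0, s9, s10, s11, s13, s17.
Union after reading y: {s3, s8, s11, s12, s17}.
Now take the epsilon-closure:
From s11 via epsilon: add s0.
From s12 via epsilon: add s13, s16.
From s17 via epsilon: add s10.
From s16 via epsilon: add s9.
From s9 via epsilon: add s14.
From s14 via epsilon: add s5.
No new states can be added; the closed set is {s0, s3, s5, s8, s9, s10, s11, s12, s13, s14, s16, s17}.

{s0, s3, s5, s8, s9, s10, s11, s12, s13, s14, s16, s17}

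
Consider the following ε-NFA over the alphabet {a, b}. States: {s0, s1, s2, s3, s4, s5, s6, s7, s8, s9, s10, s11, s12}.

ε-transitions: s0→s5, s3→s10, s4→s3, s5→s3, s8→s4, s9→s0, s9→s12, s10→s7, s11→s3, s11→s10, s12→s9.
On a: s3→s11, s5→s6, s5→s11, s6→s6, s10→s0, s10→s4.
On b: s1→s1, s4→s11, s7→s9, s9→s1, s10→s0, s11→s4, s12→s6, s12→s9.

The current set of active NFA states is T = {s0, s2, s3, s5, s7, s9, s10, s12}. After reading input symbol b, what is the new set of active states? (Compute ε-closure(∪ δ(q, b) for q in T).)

s7 on b → {s9}.
s9 on b → {s1}.
s10 on b → {s0}.
s12 on b → {s6, s9}.
No b-transition from s0, s2, s3, s5.
Union after reading b: {s0, s1, s6, s9}.
Now take the ε-closure:
From s0 via ε: add s5.
From s9 via ε: add s12.
From s5 via ε: add s3.
From s3 via ε: add s10.
From s10 via ε: add s7.
No new states can be added; the closed set is {s0, s1, s3, s5, s6, s7, s9, s10, s12}.

{s0, s1, s3, s5, s6, s7, s9, s10, s12}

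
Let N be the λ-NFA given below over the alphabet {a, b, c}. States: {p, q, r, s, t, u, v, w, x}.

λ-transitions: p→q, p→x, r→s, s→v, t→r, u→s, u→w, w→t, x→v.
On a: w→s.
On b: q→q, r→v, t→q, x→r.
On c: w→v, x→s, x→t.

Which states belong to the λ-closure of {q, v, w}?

Start with {q, v, w}.
From w via λ: add t.
From t via λ: add r.
From r via λ: add s.
No new states can be added; the closed set is {q, r, s, t, v, w}.

{q, r, s, t, v, w}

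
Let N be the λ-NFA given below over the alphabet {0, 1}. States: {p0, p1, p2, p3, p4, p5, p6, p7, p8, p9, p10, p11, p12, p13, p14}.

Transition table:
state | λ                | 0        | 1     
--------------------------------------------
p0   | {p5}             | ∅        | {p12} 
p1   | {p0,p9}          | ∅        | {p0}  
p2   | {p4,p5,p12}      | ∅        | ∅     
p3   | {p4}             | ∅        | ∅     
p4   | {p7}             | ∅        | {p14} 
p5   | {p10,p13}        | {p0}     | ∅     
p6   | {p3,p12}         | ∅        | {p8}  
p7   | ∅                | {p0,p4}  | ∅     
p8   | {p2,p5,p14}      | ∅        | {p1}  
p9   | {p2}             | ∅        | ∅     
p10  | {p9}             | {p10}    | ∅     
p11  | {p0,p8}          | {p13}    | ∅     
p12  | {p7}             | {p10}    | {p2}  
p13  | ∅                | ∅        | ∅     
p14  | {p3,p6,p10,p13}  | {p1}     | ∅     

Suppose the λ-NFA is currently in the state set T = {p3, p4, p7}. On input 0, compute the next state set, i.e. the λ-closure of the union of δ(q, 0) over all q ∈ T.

{p0, p2, p4, p5, p7, p9, p10, p12, p13}

p7 on 0 → {p0, p4}.
No 0-transition from p3, p4.
Union after reading 0: {p0, p4}.
Now take the λ-closure:
From p0 via λ: add p5.
From p4 via λ: add p7.
From p5 via λ: add p10, p13.
From p10 via λ: add p9.
From p9 via λ: add p2.
From p2 via λ: add p12.
No new states can be added; the closed set is {p0, p2, p4, p5, p7, p9, p10, p12, p13}.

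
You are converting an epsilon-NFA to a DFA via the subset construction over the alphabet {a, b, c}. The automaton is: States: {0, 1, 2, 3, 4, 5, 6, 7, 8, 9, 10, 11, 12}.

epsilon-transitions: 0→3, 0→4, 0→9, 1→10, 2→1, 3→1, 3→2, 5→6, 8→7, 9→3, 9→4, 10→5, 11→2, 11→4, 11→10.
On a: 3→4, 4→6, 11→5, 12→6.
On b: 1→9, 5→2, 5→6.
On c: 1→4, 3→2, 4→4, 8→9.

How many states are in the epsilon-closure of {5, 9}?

8

Start with {5, 9}.
From 5 via epsilon: add 6.
From 9 via epsilon: add 3, 4.
From 3 via epsilon: add 1, 2.
From 1 via epsilon: add 10.
epsilon-closure = {1, 2, 3, 4, 5, 6, 9, 10}, which has 8 states.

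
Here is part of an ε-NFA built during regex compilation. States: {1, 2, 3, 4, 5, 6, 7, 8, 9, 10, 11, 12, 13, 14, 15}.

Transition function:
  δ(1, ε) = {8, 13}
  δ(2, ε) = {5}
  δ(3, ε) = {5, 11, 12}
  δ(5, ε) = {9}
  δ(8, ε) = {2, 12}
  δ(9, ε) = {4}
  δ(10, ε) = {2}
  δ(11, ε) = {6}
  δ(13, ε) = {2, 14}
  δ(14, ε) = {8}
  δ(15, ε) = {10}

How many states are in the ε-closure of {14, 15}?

9

Start with {14, 15}.
From 14 via ε: add 8.
From 15 via ε: add 10.
From 8 via ε: add 2, 12.
From 2 via ε: add 5.
From 5 via ε: add 9.
From 9 via ε: add 4.
ε-closure = {2, 4, 5, 8, 9, 10, 12, 14, 15}, which has 9 states.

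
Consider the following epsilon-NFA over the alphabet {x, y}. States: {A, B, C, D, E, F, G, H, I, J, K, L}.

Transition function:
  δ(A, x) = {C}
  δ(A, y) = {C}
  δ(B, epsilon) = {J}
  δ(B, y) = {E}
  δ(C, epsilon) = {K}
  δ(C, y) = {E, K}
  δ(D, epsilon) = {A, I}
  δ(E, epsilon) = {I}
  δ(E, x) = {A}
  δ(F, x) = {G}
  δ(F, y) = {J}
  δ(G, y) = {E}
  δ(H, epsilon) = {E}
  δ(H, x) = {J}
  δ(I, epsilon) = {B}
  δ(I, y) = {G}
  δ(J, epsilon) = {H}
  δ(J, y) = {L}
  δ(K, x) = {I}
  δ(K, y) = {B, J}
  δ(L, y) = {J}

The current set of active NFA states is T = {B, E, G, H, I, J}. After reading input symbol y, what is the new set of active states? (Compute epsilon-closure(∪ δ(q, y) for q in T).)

{B, E, G, H, I, J, L}

B on y → {E}.
G on y → {E}.
I on y → {G}.
J on y → {L}.
No y-transition from E, H.
Union after reading y: {E, G, L}.
Now take the epsilon-closure:
From E via epsilon: add I.
From I via epsilon: add B.
From B via epsilon: add J.
From J via epsilon: add H.
No new states can be added; the closed set is {B, E, G, H, I, J, L}.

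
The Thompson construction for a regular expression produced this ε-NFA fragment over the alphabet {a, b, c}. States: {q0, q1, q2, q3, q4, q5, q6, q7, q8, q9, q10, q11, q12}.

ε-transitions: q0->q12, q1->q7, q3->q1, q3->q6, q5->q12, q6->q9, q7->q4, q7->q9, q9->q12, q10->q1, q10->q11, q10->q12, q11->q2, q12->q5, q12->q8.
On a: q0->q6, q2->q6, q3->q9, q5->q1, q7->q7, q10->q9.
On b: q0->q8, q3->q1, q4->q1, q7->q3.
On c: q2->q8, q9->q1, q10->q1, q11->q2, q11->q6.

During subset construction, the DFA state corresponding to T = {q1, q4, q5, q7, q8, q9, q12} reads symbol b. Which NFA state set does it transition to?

{q1, q3, q4, q5, q6, q7, q8, q9, q12}

q4 on b → {q1}.
q7 on b → {q3}.
No b-transition from q1, q5, q8, q9, q12.
Union after reading b: {q1, q3}.
Now take the ε-closure:
From q1 via ε: add q7.
From q3 via ε: add q6.
From q6 via ε: add q9.
From q7 via ε: add q4.
From q9 via ε: add q12.
From q12 via ε: add q5, q8.
No new states can be added; the closed set is {q1, q3, q4, q5, q6, q7, q8, q9, q12}.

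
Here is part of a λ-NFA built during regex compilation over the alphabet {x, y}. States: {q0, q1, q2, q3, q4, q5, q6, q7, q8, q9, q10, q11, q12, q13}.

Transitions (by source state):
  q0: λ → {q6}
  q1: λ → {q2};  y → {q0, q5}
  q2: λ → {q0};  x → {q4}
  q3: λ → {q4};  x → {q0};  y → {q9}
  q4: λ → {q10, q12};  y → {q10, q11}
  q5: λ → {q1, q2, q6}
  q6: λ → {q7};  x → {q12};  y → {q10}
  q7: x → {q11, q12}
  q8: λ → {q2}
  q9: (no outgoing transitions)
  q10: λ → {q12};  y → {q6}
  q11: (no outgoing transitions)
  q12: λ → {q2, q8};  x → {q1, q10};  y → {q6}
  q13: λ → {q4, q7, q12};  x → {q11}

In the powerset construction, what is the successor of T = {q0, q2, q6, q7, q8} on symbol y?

q6 on y → {q10}.
No y-transition from q0, q2, q7, q8.
Union after reading y: {q10}.
Now take the λ-closure:
From q10 via λ: add q12.
From q12 via λ: add q2, q8.
From q2 via λ: add q0.
From q0 via λ: add q6.
From q6 via λ: add q7.
No new states can be added; the closed set is {q0, q2, q6, q7, q8, q10, q12}.

{q0, q2, q6, q7, q8, q10, q12}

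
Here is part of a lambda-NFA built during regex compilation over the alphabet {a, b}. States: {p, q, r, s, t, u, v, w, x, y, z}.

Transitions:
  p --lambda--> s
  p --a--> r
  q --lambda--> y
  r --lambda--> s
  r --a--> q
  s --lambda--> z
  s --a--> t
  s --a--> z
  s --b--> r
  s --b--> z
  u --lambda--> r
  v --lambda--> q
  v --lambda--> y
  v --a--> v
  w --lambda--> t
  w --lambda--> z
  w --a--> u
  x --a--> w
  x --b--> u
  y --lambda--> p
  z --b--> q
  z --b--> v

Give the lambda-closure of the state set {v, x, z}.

Start with {v, x, z}.
From v via lambda: add q, y.
From y via lambda: add p.
From p via lambda: add s.
No new states can be added; the closed set is {p, q, s, v, x, y, z}.

{p, q, s, v, x, y, z}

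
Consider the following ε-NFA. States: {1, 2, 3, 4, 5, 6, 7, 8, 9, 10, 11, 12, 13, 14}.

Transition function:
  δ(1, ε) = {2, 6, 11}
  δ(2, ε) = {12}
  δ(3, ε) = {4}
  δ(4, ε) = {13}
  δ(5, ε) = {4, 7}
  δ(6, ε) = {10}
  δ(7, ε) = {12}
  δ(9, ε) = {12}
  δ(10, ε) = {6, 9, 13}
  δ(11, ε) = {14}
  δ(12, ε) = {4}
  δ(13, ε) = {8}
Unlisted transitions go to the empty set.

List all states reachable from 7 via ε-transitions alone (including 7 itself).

Start with {7}.
From 7 via ε: add 12.
From 12 via ε: add 4.
From 4 via ε: add 13.
From 13 via ε: add 8.
No new states can be added; the closed set is {4, 7, 8, 12, 13}.

{4, 7, 8, 12, 13}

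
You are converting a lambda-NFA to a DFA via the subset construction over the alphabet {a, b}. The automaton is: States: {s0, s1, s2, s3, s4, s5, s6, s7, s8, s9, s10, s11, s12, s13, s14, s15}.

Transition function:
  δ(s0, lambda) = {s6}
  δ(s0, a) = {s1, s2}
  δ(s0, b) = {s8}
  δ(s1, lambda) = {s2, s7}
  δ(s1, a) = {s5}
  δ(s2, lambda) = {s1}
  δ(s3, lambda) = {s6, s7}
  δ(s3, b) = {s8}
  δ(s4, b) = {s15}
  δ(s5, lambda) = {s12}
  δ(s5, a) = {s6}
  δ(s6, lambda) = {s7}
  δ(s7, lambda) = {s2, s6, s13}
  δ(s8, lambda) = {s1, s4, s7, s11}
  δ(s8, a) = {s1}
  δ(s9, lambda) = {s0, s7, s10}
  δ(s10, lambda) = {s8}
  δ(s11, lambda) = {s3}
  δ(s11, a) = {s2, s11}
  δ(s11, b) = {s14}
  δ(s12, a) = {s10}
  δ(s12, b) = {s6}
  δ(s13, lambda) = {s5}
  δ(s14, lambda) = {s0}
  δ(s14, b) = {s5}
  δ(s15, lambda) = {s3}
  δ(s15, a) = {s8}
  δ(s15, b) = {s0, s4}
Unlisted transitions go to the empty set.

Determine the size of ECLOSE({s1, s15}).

9

Start with {s1, s15}.
From s1 via lambda: add s2, s7.
From s15 via lambda: add s3.
From s3 via lambda: add s6.
From s7 via lambda: add s13.
From s13 via lambda: add s5.
From s5 via lambda: add s12.
lambda-closure = {s1, s2, s3, s5, s6, s7, s12, s13, s15}, which has 9 states.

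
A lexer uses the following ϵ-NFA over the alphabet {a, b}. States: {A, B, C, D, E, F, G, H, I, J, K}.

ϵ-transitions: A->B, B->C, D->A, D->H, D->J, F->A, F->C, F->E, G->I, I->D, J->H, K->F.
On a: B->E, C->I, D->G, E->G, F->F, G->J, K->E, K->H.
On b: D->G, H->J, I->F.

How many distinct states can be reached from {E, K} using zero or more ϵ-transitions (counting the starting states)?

6

Start with {E, K}.
From K via ϵ: add F.
From F via ϵ: add A, C.
From A via ϵ: add B.
ϵ-closure = {A, B, C, E, F, K}, which has 6 states.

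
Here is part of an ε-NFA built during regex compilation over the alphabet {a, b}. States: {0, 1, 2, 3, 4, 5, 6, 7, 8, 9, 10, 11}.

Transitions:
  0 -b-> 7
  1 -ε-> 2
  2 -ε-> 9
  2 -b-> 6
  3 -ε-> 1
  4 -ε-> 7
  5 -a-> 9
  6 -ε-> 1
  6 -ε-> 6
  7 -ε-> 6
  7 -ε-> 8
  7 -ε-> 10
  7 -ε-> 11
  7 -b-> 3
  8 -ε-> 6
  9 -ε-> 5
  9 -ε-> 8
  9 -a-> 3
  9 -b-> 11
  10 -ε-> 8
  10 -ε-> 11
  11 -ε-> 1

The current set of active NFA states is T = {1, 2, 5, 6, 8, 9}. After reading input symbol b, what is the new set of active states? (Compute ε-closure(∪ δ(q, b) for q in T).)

2 on b → {6}.
9 on b → {11}.
No b-transition from 1, 5, 6, 8.
Union after reading b: {6, 11}.
Now take the ε-closure:
From 6 via ε: add 1.
From 1 via ε: add 2.
From 2 via ε: add 9.
From 9 via ε: add 5, 8.
No new states can be added; the closed set is {1, 2, 5, 6, 8, 9, 11}.

{1, 2, 5, 6, 8, 9, 11}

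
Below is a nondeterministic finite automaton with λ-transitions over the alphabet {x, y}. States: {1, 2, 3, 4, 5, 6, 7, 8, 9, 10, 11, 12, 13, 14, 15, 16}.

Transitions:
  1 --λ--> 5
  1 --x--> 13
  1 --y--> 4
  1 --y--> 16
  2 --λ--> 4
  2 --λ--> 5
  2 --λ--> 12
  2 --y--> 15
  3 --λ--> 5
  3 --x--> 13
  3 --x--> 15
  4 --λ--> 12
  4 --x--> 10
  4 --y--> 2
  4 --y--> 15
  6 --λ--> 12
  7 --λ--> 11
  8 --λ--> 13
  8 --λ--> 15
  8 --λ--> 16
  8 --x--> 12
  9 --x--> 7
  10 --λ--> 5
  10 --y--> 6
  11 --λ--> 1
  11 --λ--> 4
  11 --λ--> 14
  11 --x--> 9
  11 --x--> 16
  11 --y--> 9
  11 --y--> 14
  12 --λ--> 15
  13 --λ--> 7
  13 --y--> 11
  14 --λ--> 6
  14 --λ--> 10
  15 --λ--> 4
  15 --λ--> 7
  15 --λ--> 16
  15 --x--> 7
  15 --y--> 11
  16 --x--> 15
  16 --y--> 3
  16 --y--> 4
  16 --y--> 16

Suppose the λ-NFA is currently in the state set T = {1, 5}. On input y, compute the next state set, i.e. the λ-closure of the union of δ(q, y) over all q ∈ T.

{1, 4, 5, 6, 7, 10, 11, 12, 14, 15, 16}

1 on y → {4, 16}.
No y-transition from 5.
Union after reading y: {4, 16}.
Now take the λ-closure:
From 4 via λ: add 12.
From 12 via λ: add 15.
From 15 via λ: add 7.
From 7 via λ: add 11.
From 11 via λ: add 1, 14.
From 1 via λ: add 5.
From 14 via λ: add 6, 10.
No new states can be added; the closed set is {1, 4, 5, 6, 7, 10, 11, 12, 14, 15, 16}.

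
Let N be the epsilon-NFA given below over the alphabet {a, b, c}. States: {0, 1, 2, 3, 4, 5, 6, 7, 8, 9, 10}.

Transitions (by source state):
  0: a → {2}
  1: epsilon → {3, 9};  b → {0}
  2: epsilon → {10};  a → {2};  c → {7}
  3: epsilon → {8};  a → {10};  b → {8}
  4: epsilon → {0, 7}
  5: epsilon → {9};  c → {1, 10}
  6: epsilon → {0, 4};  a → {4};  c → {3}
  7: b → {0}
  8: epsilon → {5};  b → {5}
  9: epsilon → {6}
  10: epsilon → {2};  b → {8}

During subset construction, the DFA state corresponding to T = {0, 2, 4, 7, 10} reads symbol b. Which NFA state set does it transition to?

7 on b → {0}.
10 on b → {8}.
No b-transition from 0, 2, 4.
Union after reading b: {0, 8}.
Now take the epsilon-closure:
From 8 via epsilon: add 5.
From 5 via epsilon: add 9.
From 9 via epsilon: add 6.
From 6 via epsilon: add 4.
From 4 via epsilon: add 7.
No new states can be added; the closed set is {0, 4, 5, 6, 7, 8, 9}.

{0, 4, 5, 6, 7, 8, 9}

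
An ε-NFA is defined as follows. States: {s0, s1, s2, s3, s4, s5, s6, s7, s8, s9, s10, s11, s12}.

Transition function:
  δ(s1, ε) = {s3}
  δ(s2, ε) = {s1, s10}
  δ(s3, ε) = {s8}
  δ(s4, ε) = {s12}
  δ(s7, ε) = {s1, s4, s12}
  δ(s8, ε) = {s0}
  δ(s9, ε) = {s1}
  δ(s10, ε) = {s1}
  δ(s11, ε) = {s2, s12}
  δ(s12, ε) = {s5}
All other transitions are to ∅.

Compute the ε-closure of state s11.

{s0, s1, s2, s3, s5, s8, s10, s11, s12}

Start with {s11}.
From s11 via ε: add s2, s12.
From s2 via ε: add s1, s10.
From s12 via ε: add s5.
From s1 via ε: add s3.
From s3 via ε: add s8.
From s8 via ε: add s0.
No new states can be added; the closed set is {s0, s1, s2, s3, s5, s8, s10, s11, s12}.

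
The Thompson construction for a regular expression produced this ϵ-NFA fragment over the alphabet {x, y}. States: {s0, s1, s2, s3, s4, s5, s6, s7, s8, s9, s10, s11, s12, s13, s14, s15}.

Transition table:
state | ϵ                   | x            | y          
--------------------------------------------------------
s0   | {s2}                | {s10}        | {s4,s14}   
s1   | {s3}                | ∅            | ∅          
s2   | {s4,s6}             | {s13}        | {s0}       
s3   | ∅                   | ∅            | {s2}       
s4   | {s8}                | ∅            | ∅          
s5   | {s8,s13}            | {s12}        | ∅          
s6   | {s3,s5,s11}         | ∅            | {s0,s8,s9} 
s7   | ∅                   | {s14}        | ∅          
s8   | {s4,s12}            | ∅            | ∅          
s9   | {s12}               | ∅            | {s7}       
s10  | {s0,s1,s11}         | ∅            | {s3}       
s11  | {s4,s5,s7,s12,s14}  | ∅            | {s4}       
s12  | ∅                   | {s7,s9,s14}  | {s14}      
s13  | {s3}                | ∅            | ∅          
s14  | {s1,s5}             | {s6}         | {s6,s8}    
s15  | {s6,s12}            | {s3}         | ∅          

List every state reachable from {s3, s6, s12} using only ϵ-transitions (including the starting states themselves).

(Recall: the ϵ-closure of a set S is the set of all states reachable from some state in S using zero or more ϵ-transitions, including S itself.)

{s1, s3, s4, s5, s6, s7, s8, s11, s12, s13, s14}

Start with {s3, s6, s12}.
From s6 via ϵ: add s5, s11.
From s5 via ϵ: add s8, s13.
From s11 via ϵ: add s4, s7, s14.
From s14 via ϵ: add s1.
No new states can be added; the closed set is {s1, s3, s4, s5, s6, s7, s8, s11, s12, s13, s14}.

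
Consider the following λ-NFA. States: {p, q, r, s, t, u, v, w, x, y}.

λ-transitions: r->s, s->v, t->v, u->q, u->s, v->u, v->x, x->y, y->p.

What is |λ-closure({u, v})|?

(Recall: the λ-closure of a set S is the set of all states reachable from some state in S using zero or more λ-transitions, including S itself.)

7

Start with {u, v}.
From u via λ: add q, s.
From v via λ: add x.
From x via λ: add y.
From y via λ: add p.
λ-closure = {p, q, s, u, v, x, y}, which has 7 states.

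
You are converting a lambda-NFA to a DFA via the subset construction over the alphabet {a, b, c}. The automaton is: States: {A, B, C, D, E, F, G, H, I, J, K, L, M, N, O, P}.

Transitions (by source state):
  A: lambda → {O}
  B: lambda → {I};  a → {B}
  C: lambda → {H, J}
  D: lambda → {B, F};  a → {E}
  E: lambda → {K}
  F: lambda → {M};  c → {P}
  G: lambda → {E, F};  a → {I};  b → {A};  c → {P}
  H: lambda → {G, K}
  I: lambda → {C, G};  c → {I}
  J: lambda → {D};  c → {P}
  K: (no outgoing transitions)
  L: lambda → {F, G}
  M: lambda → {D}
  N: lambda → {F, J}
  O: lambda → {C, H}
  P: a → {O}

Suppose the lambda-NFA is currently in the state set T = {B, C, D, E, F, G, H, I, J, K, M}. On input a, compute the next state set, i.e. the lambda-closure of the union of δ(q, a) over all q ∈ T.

{B, C, D, E, F, G, H, I, J, K, M}

B on a → {B}.
D on a → {E}.
G on a → {I}.
No a-transition from C, E, F, H, I, J, K, M.
Union after reading a: {B, E, I}.
Now take the lambda-closure:
From E via lambda: add K.
From I via lambda: add C, G.
From C via lambda: add H, J.
From G via lambda: add F.
From F via lambda: add M.
From J via lambda: add D.
No new states can be added; the closed set is {B, C, D, E, F, G, H, I, J, K, M}.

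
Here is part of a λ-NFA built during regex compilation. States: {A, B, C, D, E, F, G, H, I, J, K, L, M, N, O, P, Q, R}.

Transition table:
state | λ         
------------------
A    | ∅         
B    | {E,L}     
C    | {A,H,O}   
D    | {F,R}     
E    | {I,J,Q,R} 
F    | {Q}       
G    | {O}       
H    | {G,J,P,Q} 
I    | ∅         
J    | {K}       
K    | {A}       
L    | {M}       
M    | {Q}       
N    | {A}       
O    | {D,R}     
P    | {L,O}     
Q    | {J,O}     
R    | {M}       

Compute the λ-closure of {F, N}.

Start with {F, N}.
From F via λ: add Q.
From N via λ: add A.
From Q via λ: add J, O.
From J via λ: add K.
From O via λ: add D, R.
From R via λ: add M.
No new states can be added; the closed set is {A, D, F, J, K, M, N, O, Q, R}.

{A, D, F, J, K, M, N, O, Q, R}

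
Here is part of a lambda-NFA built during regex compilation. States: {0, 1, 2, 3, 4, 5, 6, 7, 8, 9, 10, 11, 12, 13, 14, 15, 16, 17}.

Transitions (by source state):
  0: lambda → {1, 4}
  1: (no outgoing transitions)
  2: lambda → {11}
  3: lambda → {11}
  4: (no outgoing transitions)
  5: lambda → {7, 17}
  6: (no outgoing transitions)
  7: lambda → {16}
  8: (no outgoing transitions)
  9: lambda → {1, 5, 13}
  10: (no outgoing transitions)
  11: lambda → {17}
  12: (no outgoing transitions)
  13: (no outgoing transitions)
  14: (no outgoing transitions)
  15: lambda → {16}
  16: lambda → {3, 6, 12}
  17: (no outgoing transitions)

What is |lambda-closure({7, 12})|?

Start with {7, 12}.
From 7 via lambda: add 16.
From 16 via lambda: add 3, 6.
From 3 via lambda: add 11.
From 11 via lambda: add 17.
lambda-closure = {3, 6, 7, 11, 12, 16, 17}, which has 7 states.

7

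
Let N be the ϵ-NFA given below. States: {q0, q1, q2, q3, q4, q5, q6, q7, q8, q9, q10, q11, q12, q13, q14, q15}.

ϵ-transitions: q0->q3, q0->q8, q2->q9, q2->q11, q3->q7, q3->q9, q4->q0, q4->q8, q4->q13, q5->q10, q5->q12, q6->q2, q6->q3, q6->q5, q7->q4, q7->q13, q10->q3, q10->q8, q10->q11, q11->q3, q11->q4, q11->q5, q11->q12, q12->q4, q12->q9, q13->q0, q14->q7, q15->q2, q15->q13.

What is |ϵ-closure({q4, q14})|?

8

Start with {q4, q14}.
From q4 via ϵ: add q0, q8, q13.
From q14 via ϵ: add q7.
From q0 via ϵ: add q3.
From q3 via ϵ: add q9.
ϵ-closure = {q0, q3, q4, q7, q8, q9, q13, q14}, which has 8 states.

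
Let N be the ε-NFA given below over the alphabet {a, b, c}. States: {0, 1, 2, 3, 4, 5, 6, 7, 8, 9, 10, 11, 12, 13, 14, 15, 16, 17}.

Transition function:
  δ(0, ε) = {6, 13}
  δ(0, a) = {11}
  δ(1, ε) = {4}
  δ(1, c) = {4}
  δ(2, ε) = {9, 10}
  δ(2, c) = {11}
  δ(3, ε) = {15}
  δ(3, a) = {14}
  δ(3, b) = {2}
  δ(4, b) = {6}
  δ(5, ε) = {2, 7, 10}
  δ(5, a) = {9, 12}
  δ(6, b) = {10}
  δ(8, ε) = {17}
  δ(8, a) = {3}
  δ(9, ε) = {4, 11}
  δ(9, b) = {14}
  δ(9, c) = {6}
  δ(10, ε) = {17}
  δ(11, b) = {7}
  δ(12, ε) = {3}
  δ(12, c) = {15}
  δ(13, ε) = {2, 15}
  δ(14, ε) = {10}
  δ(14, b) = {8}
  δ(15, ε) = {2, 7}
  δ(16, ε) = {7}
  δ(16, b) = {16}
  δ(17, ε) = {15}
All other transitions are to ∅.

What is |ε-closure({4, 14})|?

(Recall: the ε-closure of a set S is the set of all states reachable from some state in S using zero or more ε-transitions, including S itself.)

9

Start with {4, 14}.
From 14 via ε: add 10.
From 10 via ε: add 17.
From 17 via ε: add 15.
From 15 via ε: add 2, 7.
From 2 via ε: add 9.
From 9 via ε: add 11.
ε-closure = {2, 4, 7, 9, 10, 11, 14, 15, 17}, which has 9 states.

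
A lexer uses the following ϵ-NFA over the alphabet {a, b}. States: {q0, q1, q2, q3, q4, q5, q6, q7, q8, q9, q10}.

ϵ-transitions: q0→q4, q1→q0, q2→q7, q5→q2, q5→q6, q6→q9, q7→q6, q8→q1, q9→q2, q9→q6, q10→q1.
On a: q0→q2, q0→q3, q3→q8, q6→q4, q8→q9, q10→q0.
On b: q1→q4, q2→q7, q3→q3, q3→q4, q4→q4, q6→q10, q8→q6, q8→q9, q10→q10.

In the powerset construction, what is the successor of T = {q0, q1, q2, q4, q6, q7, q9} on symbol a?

{q2, q3, q4, q6, q7, q9}

q0 on a → {q2, q3}.
q6 on a → {q4}.
No a-transition from q1, q2, q4, q7, q9.
Union after reading a: {q2, q3, q4}.
Now take the ϵ-closure:
From q2 via ϵ: add q7.
From q7 via ϵ: add q6.
From q6 via ϵ: add q9.
No new states can be added; the closed set is {q2, q3, q4, q6, q7, q9}.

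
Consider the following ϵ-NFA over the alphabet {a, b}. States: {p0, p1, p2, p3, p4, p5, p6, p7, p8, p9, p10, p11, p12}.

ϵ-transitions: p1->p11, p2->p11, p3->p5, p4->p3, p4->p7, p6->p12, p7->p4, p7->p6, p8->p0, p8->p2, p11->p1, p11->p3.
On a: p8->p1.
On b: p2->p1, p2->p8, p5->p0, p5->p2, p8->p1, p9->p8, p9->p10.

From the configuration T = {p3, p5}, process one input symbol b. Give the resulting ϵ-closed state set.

p5 on b → {p0, p2}.
No b-transition from p3.
Union after reading b: {p0, p2}.
Now take the ϵ-closure:
From p2 via ϵ: add p11.
From p11 via ϵ: add p1, p3.
From p3 via ϵ: add p5.
No new states can be added; the closed set is {p0, p1, p2, p3, p5, p11}.

{p0, p1, p2, p3, p5, p11}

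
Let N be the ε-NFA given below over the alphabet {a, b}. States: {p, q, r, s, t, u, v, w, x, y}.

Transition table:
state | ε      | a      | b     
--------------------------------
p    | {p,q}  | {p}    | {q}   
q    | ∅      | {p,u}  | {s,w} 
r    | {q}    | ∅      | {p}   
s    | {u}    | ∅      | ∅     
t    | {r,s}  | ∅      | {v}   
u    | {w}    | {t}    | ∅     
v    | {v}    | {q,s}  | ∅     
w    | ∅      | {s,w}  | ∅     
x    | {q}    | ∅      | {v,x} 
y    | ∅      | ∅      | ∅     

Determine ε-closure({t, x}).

{q, r, s, t, u, w, x}

Start with {t, x}.
From t via ε: add r, s.
From x via ε: add q.
From s via ε: add u.
From u via ε: add w.
No new states can be added; the closed set is {q, r, s, t, u, w, x}.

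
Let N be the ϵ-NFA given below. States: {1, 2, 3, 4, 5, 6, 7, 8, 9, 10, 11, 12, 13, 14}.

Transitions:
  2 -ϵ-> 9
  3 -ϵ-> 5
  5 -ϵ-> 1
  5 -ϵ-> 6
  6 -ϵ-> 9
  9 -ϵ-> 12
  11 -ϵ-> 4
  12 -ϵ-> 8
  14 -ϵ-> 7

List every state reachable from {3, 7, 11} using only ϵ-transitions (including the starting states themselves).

{1, 3, 4, 5, 6, 7, 8, 9, 11, 12}

Start with {3, 7, 11}.
From 3 via ϵ: add 5.
From 11 via ϵ: add 4.
From 5 via ϵ: add 1, 6.
From 6 via ϵ: add 9.
From 9 via ϵ: add 12.
From 12 via ϵ: add 8.
No new states can be added; the closed set is {1, 3, 4, 5, 6, 7, 8, 9, 11, 12}.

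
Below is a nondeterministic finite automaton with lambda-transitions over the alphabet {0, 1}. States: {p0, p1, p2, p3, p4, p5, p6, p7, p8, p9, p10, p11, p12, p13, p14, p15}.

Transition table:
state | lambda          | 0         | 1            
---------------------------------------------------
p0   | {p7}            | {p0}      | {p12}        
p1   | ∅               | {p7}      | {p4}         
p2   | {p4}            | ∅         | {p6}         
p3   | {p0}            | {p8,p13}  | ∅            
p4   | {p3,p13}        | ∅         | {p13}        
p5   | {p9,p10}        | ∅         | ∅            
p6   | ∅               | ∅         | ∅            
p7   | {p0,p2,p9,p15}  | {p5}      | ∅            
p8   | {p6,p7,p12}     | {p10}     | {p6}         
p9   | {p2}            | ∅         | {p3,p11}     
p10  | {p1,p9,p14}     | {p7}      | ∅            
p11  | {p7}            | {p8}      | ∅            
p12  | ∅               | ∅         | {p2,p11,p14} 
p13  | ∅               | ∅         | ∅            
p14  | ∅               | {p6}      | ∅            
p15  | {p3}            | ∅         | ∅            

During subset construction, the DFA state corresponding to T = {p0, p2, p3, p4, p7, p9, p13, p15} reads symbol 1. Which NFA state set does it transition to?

{p0, p2, p3, p4, p6, p7, p9, p11, p12, p13, p15}

p0 on 1 → {p12}.
p2 on 1 → {p6}.
p4 on 1 → {p13}.
p9 on 1 → {p3, p11}.
No 1-transition from p3, p7, p13, p15.
Union after reading 1: {p3, p6, p11, p12, p13}.
Now take the lambda-closure:
From p3 via lambda: add p0.
From p11 via lambda: add p7.
From p7 via lambda: add p2, p9, p15.
From p2 via lambda: add p4.
No new states can be added; the closed set is {p0, p2, p3, p4, p6, p7, p9, p11, p12, p13, p15}.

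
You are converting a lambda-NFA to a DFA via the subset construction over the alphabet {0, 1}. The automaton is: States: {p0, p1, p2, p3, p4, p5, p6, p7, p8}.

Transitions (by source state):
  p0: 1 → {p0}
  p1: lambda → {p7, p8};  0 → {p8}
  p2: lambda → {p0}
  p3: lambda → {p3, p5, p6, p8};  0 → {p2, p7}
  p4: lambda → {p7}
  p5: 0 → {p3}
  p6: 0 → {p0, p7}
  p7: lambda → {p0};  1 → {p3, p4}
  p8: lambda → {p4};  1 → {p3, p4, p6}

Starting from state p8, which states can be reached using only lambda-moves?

Start with {p8}.
From p8 via lambda: add p4.
From p4 via lambda: add p7.
From p7 via lambda: add p0.
No new states can be added; the closed set is {p0, p4, p7, p8}.

{p0, p4, p7, p8}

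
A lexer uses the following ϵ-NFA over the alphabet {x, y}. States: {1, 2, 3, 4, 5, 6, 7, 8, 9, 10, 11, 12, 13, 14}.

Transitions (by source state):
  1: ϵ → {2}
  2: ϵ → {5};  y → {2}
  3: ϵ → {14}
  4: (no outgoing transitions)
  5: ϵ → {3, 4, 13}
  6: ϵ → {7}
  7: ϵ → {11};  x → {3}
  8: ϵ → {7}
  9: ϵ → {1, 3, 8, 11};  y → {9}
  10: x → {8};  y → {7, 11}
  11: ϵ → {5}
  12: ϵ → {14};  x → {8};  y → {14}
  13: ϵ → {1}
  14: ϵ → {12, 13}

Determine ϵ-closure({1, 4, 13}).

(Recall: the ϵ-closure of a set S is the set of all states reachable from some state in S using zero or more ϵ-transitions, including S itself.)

Start with {1, 4, 13}.
From 1 via ϵ: add 2.
From 2 via ϵ: add 5.
From 5 via ϵ: add 3.
From 3 via ϵ: add 14.
From 14 via ϵ: add 12.
No new states can be added; the closed set is {1, 2, 3, 4, 5, 12, 13, 14}.

{1, 2, 3, 4, 5, 12, 13, 14}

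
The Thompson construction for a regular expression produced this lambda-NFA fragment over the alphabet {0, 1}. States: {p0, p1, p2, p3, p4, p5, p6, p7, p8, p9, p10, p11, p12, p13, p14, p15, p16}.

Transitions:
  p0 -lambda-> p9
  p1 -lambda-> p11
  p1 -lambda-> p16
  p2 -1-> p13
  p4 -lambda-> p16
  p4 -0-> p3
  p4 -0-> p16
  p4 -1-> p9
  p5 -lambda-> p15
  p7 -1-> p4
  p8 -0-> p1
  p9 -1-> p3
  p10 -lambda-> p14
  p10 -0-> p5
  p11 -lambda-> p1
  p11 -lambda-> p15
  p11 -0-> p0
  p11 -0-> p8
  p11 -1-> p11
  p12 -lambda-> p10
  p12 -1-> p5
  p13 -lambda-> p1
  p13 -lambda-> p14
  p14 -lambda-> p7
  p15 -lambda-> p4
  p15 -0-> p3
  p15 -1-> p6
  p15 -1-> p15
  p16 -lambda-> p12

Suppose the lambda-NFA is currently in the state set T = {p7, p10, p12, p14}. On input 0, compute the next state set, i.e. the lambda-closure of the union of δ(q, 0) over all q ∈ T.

{p4, p5, p7, p10, p12, p14, p15, p16}

p10 on 0 → {p5}.
No 0-transition from p7, p12, p14.
Union after reading 0: {p5}.
Now take the lambda-closure:
From p5 via lambda: add p15.
From p15 via lambda: add p4.
From p4 via lambda: add p16.
From p16 via lambda: add p12.
From p12 via lambda: add p10.
From p10 via lambda: add p14.
From p14 via lambda: add p7.
No new states can be added; the closed set is {p4, p5, p7, p10, p12, p14, p15, p16}.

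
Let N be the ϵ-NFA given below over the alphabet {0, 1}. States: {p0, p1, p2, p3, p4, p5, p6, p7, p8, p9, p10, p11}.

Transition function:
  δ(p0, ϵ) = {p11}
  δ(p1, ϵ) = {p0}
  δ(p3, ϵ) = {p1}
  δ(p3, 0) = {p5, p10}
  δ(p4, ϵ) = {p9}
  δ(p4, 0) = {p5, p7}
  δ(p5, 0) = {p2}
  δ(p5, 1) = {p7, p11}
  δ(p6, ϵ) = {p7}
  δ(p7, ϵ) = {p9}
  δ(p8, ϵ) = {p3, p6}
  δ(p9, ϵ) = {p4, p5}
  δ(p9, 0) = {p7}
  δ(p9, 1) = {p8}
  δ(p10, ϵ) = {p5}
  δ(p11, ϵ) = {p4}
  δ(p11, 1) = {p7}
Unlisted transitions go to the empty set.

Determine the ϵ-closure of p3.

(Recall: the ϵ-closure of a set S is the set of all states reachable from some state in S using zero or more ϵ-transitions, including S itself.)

{p0, p1, p3, p4, p5, p9, p11}

Start with {p3}.
From p3 via ϵ: add p1.
From p1 via ϵ: add p0.
From p0 via ϵ: add p11.
From p11 via ϵ: add p4.
From p4 via ϵ: add p9.
From p9 via ϵ: add p5.
No new states can be added; the closed set is {p0, p1, p3, p4, p5, p9, p11}.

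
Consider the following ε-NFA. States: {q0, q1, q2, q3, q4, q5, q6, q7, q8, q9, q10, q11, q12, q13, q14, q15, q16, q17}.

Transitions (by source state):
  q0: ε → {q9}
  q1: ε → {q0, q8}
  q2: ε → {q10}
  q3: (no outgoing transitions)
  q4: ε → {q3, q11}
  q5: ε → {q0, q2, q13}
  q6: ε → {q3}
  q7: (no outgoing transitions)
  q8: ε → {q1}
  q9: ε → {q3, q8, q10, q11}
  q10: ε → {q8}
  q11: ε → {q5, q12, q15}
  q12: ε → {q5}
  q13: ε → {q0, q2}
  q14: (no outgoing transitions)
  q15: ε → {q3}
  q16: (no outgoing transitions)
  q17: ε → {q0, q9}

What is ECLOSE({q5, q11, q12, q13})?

{q0, q1, q2, q3, q5, q8, q9, q10, q11, q12, q13, q15}

Start with {q5, q11, q12, q13}.
From q5 via ε: add q0, q2.
From q11 via ε: add q15.
From q0 via ε: add q9.
From q2 via ε: add q10.
From q15 via ε: add q3.
From q9 via ε: add q8.
From q8 via ε: add q1.
No new states can be added; the closed set is {q0, q1, q2, q3, q5, q8, q9, q10, q11, q12, q13, q15}.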